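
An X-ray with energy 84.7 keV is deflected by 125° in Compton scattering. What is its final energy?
67.1782 keV

First convert energy to wavelength:
λ = hc/E, with hc ≈ 1239.842 keV·pm (i.e. 1239.842 eV·nm)

For E = 84.7 keV = 84700 eV:
λ = 1239.842 keV·pm / 84.7 keV
λ = 14.6380 pm

Calculate the Compton shift:
Δλ = λ_C(1 - cos(125°)) = 2.4263 × 1.5736
Δλ = 3.8180 pm

Final wavelength:
λ' = 14.6380 + 3.8180 = 18.4560 pm

Final energy:
E' = hc/λ' = 1239.842 / 18.4560 = 67.1782 keV

(Intermediate values are shown rounded; full precision is carried through to the final answer.)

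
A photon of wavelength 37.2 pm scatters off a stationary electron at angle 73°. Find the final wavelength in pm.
38.9169 pm

Using the Compton scattering formula:
λ' = λ + Δλ = λ + λ_C(1 - cos θ)

Given:
- Initial wavelength λ = 37.2 pm
- Scattering angle θ = 73°
- Compton wavelength λ_C ≈ 2.4263 pm

Calculate the shift:
Δλ = 2.4263 × (1 - cos(73°))
Δλ = 2.4263 × 0.7076
Δλ = 1.7169 pm

Final wavelength:
λ' = 37.2 + 1.7169 = 38.9169 pm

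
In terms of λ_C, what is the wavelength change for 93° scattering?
1.0523 λ_C

The Compton shift formula is:
Δλ = λ_C(1 - cos θ)

Dividing both sides by λ_C:
Δλ/λ_C = 1 - cos θ

For θ = 93°:
Δλ/λ_C = 1 - cos(93°)
Δλ/λ_C = 1 - -0.0523
Δλ/λ_C = 1.0523

This means the shift is 1.0523 × λ_C = 2.5533 pm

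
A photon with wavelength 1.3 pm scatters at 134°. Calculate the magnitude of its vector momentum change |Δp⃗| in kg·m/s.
6.0124e-22 kg·m/s

Photon momentum magnitude is p = h/λ.

Initial momentum:
p₀ = h/λ = 6.6261e-34/1.3000e-12 = 5.0970e-22 kg·m/s

After scattering:
λ' = λ + Δλ = 1.3 + 4.1118 = 5.4118 pm
p' = h/λ' = 6.6261e-34/5.4118e-12 = 1.2244e-22 kg·m/s

Momentum is a vector; the scattered photon's direction makes angle θ = 134° with the incident direction. The magnitude of the vector change Δp⃗ = p⃗₀ − p⃗' is found from the law of cosines:
|Δp⃗|² = p₀² + p'² − 2p₀p'cos θ
|Δp⃗|² = (5.0970e-22)² + (1.2244e-22)² − 2·5.0970e-22·1.2244e-22·cos(134°)
|Δp⃗| = 6.0124e-22 kg·m/s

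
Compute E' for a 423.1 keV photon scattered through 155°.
164.0943 keV

First convert energy to wavelength:
λ = hc/E, with hc ≈ 1239.842 keV·pm (i.e. 1239.842 eV·nm)

For E = 423.1 keV = 423100 eV:
λ = 1239.842 keV·pm / 423.1 keV
λ = 2.9304 pm

Calculate the Compton shift:
Δλ = λ_C(1 - cos(155°)) = 2.4263 × 1.9063
Δλ = 4.6253 pm

Final wavelength:
λ' = 2.9304 + 4.6253 = 7.5557 pm

Final energy:
E' = hc/λ' = 1239.842 / 7.5557 = 164.0943 keV

(Intermediate values are shown rounded; full precision is carried through to the final answer.)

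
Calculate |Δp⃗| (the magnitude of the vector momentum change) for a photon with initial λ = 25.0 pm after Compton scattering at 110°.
4.0958e-23 kg·m/s

Photon momentum magnitude is p = h/λ.

Initial momentum:
p₀ = h/λ = 6.6261e-34/2.5000e-11 = 2.6504e-23 kg·m/s

After scattering:
λ' = λ + Δλ = 25.0 + 3.2562 = 28.2562 pm
p' = h/λ' = 6.6261e-34/2.8256e-11 = 2.3450e-23 kg·m/s

Momentum is a vector; the scattered photon's direction makes angle θ = 110° with the incident direction. The magnitude of the vector change Δp⃗ = p⃗₀ − p⃗' is found from the law of cosines:
|Δp⃗|² = p₀² + p'² − 2p₀p'cos θ
|Δp⃗|² = (2.6504e-23)² + (2.3450e-23)² − 2·2.6504e-23·2.3450e-23·cos(110°)
|Δp⃗| = 4.0958e-23 kg·m/s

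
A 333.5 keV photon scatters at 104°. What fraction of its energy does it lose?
0.4477 (or 44.77%)

Calculate initial and final photon energies:

Initial: E₀ = 333.5 keV → λ₀ = 3.7177 pm
Compton shift: Δλ = 3.0133 pm
Final wavelength: λ' = 6.7310 pm
Final energy: E' = 184.2000 keV

Fractional energy loss:
(E₀ - E')/E₀ = (333.5000 - 184.2000)/333.5000
= 149.3000/333.5000
= 0.4477
= 44.77%

(Intermediate values are shown rounded; full precision is carried through to the final answer.)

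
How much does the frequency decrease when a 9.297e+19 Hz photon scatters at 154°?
5.469e+19 Hz (decrease)

Convert frequency to wavelength (c = 299792458 m/s):
λ₀ = c/f₀ = 299792458/9.297e+19 = 3.2246150e-12 m = 3.2246 pm

Calculate Compton shift:
Δλ = λ_C(1 - cos(154°)) = 4.6071 pm

Final wavelength:
λ' = λ₀ + Δλ = 3.2246 + 4.6071 = 7.8317 pm

Final frequency:
f' = c/λ' = 299792458/7.8316784e-12 = 3.8279465e+19 Hz

Frequency shift (decrease):
Δf = f₀ - f' = 9.297e+19 - 3.8279465e+19 = 5.469e+19 Hz

(Intermediate values are shown rounded; full precision is carried through to the final answer.)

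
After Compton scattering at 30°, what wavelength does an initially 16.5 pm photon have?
16.8251 pm

Using the Compton formula: λ' = λ + λ_C(1 − cos θ)

For θ = 30°, cos θ = √3/2 (exact) ≈ 0.8660, so:
1 − cos 30° = 1 − (√3/2) ≈ 0.1340

Δλ = λ_C × 0.1340 = 2.4263 × 0.1340 = 0.3251 pm

λ' = 16.5 + 0.3251 = 16.8251 pm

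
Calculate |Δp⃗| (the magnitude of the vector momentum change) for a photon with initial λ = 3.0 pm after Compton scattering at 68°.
2.1454e-22 kg·m/s

Photon momentum magnitude is p = h/λ.

Initial momentum:
p₀ = h/λ = 6.6261e-34/3.0000e-12 = 2.2087e-22 kg·m/s

After scattering:
λ' = λ + Δλ = 3.0 + 1.5174 = 4.5174 pm
p' = h/λ' = 6.6261e-34/4.5174e-12 = 1.4668e-22 kg·m/s

Momentum is a vector; the scattered photon's direction makes angle θ = 68° with the incident direction. The magnitude of the vector change Δp⃗ = p⃗₀ − p⃗' is found from the law of cosines:
|Δp⃗|² = p₀² + p'² − 2p₀p'cos θ
|Δp⃗|² = (2.2087e-22)² + (1.4668e-22)² − 2·2.2087e-22·1.4668e-22·cos(68°)
|Δp⃗| = 2.1454e-22 kg·m/s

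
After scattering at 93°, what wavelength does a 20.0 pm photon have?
22.5533 pm

Using the Compton scattering formula:
λ' = λ + Δλ = λ + λ_C(1 - cos θ)

Given:
- Initial wavelength λ = 20.0 pm
- Scattering angle θ = 93°
- Compton wavelength λ_C ≈ 2.4263 pm

Calculate the shift:
Δλ = 2.4263 × (1 - cos(93°))
Δλ = 2.4263 × 1.0523
Δλ = 2.5533 pm

Final wavelength:
λ' = 20.0 + 2.5533 = 22.5533 pm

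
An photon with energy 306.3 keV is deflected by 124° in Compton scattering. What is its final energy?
158.3271 keV

First convert energy to wavelength:
λ = hc/E, with hc ≈ 1239.842 keV·pm (i.e. 1239.842 eV·nm)

For E = 306.3 keV = 306300 eV:
λ = 1239.842 keV·pm / 306.3 keV
λ = 4.0478 pm

Calculate the Compton shift:
Δλ = λ_C(1 - cos(124°)) = 2.4263 × 1.5592
Δλ = 3.7831 pm

Final wavelength:
λ' = 4.0478 + 3.7831 = 7.8309 pm

Final energy:
E' = hc/λ' = 1239.842 / 7.8309 = 158.3271 keV

(Intermediate values are shown rounded; full precision is carried through to the final answer.)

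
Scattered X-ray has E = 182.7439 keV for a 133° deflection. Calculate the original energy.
458.5999 keV

Convert final energy to wavelength (hc ≈ 1239.842 keV·pm):
λ' = hc/E' = 1239.842 / 182.7439 = 6.7846 pm

Calculate the Compton shift:
Δλ = λ_C(1 - cos(133°))
Δλ = 2.4263 × (1 - cos(133°))
Δλ = 4.0810 pm

Initial wavelength:
λ = λ' - Δλ = 6.7846 - 4.0810 = 2.7035 pm

Initial energy:
E = hc/λ = 1239.842 / 2.7035 = 458.5999 keV

(Intermediate values are shown rounded; full precision is carried through to the final answer.)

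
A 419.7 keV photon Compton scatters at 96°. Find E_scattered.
220.0626 keV

First convert energy to wavelength:
λ = hc/E, with hc ≈ 1239.842 keV·pm (i.e. 1239.842 eV·nm)

For E = 419.7 keV = 419700 eV:
λ = 1239.842 keV·pm / 419.7 keV
λ = 2.9541 pm

Calculate the Compton shift:
Δλ = λ_C(1 - cos(96°)) = 2.4263 × 1.1045
Δλ = 2.6799 pm

Final wavelength:
λ' = 2.9541 + 2.6799 = 5.6340 pm

Final energy:
E' = hc/λ' = 1239.842 / 5.6340 = 220.0626 keV

(Intermediate values are shown rounded; full precision is carried through to the final answer.)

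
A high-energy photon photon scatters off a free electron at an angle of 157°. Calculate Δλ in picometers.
4.6597 pm

Using the Compton scattering formula:
Δλ = λ_C(1 - cos θ)

where λ_C = h/(m_e·c) ≈ 2.4263 pm is the Compton wavelength of an electron.

For θ = 157°:
cos(157°) = -0.9205
1 - cos(157°) = 1.9205

Δλ = 2.4263 × 1.9205
Δλ = 4.6597 pm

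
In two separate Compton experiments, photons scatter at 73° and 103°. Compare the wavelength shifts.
103° produces the larger shift by a factor of 1.731

Calculate both shifts using Δλ = λ_C(1 - cos θ):

For θ₁ = 73°:
Δλ₁ = 2.4263 × (1 - cos(73°))
Δλ₁ = 2.4263 × 0.7076
Δλ₁ = 1.7169 pm

For θ₂ = 103°:
Δλ₂ = 2.4263 × (1 - cos(103°))
Δλ₂ = 2.4263 × 1.2250
Δλ₂ = 2.9721 pm

The 103° angle produces the larger shift.
Ratio: 2.9721/1.7169 = 1.731

(Intermediate values are shown rounded; full precision is carried through to the final answer.)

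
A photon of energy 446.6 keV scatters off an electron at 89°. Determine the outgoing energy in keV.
240.2727 keV

First convert energy to wavelength:
λ = hc/E, with hc ≈ 1239.842 keV·pm (i.e. 1239.842 eV·nm)

For E = 446.6 keV = 446600 eV:
λ = 1239.842 keV·pm / 446.6 keV
λ = 2.7762 pm

Calculate the Compton shift:
Δλ = λ_C(1 - cos(89°)) = 2.4263 × 0.9825
Δλ = 2.3840 pm

Final wavelength:
λ' = 2.7762 + 2.3840 = 5.1601 pm

Final energy:
E' = hc/λ' = 1239.842 / 5.1601 = 240.2727 keV

(Intermediate values are shown rounded; full precision is carried through to the final answer.)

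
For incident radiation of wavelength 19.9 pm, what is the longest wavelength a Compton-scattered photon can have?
24.7526 pm (at θ = 180°)

The Compton shift is Δλ = λ_C(1 − cos θ).

Since cos θ ranges from −1 to 1, the factor (1 − cos θ) ranges from 0 to 2; the maximum shift occurs at θ = 180° (backscattering):
Δλ_max = 2λ_C = 2 × 2.4263 pm = 4.8526 pm

Maximum scattered wavelength:
λ'_max = λ₀ + Δλ_max = 19.9 + 4.8526 = 24.7526 pm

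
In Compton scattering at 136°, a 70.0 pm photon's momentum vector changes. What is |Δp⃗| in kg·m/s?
1.7061e-23 kg·m/s

Photon momentum magnitude is p = h/λ.

Initial momentum:
p₀ = h/λ = 6.6261e-34/7.0000e-11 = 9.4658e-24 kg·m/s

After scattering:
λ' = λ + Δλ = 70.0 + 4.1717 = 74.1717 pm
p' = h/λ' = 6.6261e-34/7.4172e-11 = 8.9334e-24 kg·m/s

Momentum is a vector; the scattered photon's direction makes angle θ = 136° with the incident direction. The magnitude of the vector change Δp⃗ = p⃗₀ − p⃗' is found from the law of cosines:
|Δp⃗|² = p₀² + p'² − 2p₀p'cos θ
|Δp⃗|² = (9.4658e-24)² + (8.9334e-24)² − 2·9.4658e-24·8.9334e-24·cos(136°)
|Δp⃗| = 1.7061e-23 kg·m/s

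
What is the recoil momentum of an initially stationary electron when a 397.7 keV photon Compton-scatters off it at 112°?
2.6846e-22 kg·m/s

The electron is initially at rest, so by conservation of momentum:
p⃗_e = p⃗₀ − p⃗'  (incident photon momentum minus scattered photon momentum)

Photon momentum magnitudes (p = h/λ = E/c):
λ₀ = hc/E₀ = 3.1175 pm → p₀ = h/λ₀ = 2.1254e-22 kg·m/s
Δλ = λ_C(1 − cos 112°) = 3.3352 pm
λ' = 6.4528 pm → p' = h/λ' = 1.0269e-22 kg·m/s

The scattered photon makes angle θ = 112° with the incident direction, so by the law of cosines:
|p⃗_e|² = p₀² + p'² − 2p₀p'cos θ
|p⃗_e|² = (2.1254e-22)² + (1.0269e-22)² − 2·2.1254e-22·1.0269e-22·cos(112°)
|p⃗_e| = 2.6846e-22 kg·m/s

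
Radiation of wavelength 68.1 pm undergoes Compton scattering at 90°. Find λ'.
70.5263 pm

Using the Compton formula: λ' = λ + λ_C(1 − cos θ)

For θ = 90°, cos θ = 0 (exact) = 0.0000, so:
1 − cos 90° = 1 − (0) = 1.0000

Δλ = λ_C × 1.0000 = 2.4263 × 1.0000 = 2.4263 pm

λ' = 68.1 + 2.4263 = 70.5263 pm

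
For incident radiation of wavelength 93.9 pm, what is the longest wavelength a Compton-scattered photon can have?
98.7526 pm (at θ = 180°)

The Compton shift is Δλ = λ_C(1 − cos θ).

Since cos θ ranges from −1 to 1, the factor (1 − cos θ) ranges from 0 to 2; the maximum shift occurs at θ = 180° (backscattering):
Δλ_max = 2λ_C = 2 × 2.4263 pm = 4.8526 pm

Maximum scattered wavelength:
λ'_max = λ₀ + Δλ_max = 93.9 + 4.8526 = 98.7526 pm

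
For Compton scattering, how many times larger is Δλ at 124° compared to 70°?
124° produces the larger shift by a factor of 2.370

Calculate both shifts using Δλ = λ_C(1 - cos θ):

For θ₁ = 70°:
Δλ₁ = 2.4263 × (1 - cos(70°))
Δλ₁ = 2.4263 × 0.6580
Δλ₁ = 1.5965 pm

For θ₂ = 124°:
Δλ₂ = 2.4263 × (1 - cos(124°))
Δλ₂ = 2.4263 × 1.5592
Δλ₂ = 3.7831 pm

The 124° angle produces the larger shift.
Ratio: 3.7831/1.5965 = 2.370

(Intermediate values are shown rounded; full precision is carried through to the final answer.)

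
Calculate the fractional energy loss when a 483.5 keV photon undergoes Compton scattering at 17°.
0.0397 (or 3.97%)

Calculate initial and final photon energies:

Initial: E₀ = 483.5 keV → λ₀ = 2.5643 pm
Compton shift: Δλ = 0.1060 pm
Final wavelength: λ' = 2.6703 pm
Final energy: E' = 464.3039 keV

Fractional energy loss:
(E₀ - E')/E₀ = (483.5000 - 464.3039)/483.5000
= 19.1961/483.5000
= 0.0397
= 3.97%

(Intermediate values are shown rounded; full precision is carried through to the final answer.)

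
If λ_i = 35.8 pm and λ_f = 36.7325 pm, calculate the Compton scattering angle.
52.00°

First find the wavelength shift:
Δλ = λ' - λ = 36.7325 - 35.8 = 0.9325 pm

Using Δλ = λ_C(1 - cos θ), with λ_C = h/(m_e·c) ≈ 2.42631024 pm:
cos θ = 1 - Δλ/λ_C
cos θ = 1 - 0.9325/2.42631024
cos θ = 0.615672

θ = arccos(0.615672)
θ = 52.00°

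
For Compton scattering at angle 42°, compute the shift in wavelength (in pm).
0.6232 pm

Using the Compton scattering formula:
Δλ = λ_C(1 - cos θ)

where λ_C = h/(m_e·c) ≈ 2.4263 pm is the Compton wavelength of an electron.

For θ = 42°:
cos(42°) = 0.7431
1 - cos(42°) = 0.2569

Δλ = 2.4263 × 0.2569
Δλ = 0.6232 pm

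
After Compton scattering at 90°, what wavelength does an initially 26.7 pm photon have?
29.1263 pm

Using the Compton formula: λ' = λ + λ_C(1 − cos θ)

For θ = 90°, cos θ = 0 (exact) = 0.0000, so:
1 − cos 90° = 1 − (0) = 1.0000

Δλ = λ_C × 1.0000 = 2.4263 × 1.0000 = 2.4263 pm

λ' = 26.7 + 2.4263 = 29.1263 pm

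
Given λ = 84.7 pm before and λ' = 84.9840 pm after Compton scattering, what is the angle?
28.00°

First find the wavelength shift:
Δλ = λ' - λ = 84.9840 - 84.7 = 0.2840 pm

Using Δλ = λ_C(1 - cos θ), with λ_C = h/(m_e·c) ≈ 2.42631024 pm:
cos θ = 1 - Δλ/λ_C
cos θ = 1 - 0.2840/2.42631024
cos θ = 0.882950

θ = arccos(0.882950)
θ = 28.00°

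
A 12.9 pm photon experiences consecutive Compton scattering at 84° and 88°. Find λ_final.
17.4143 pm

Apply Compton shift twice:

First scattering at θ₁ = 84°:
Δλ₁ = λ_C(1 - cos(84°))
Δλ₁ = 2.4263 × 0.8955
Δλ₁ = 2.1727 pm

After first scattering:
λ₁ = 12.9 + 2.1727 = 15.0727 pm

Second scattering at θ₂ = 88°:
Δλ₂ = λ_C(1 - cos(88°))
Δλ₂ = 2.4263 × 0.9651
Δλ₂ = 2.3416 pm

Final wavelength:
λ₂ = 15.0727 + 2.3416 = 17.4143 pm

Total shift: Δλ_total = 2.1727 + 2.3416 = 4.5143 pm

(Intermediate values are shown rounded; full precision is carried through to the final answer.)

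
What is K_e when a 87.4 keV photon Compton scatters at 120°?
17.8448 keV

By energy conservation: K_e = E_initial - E_final

First find the scattered photon energy:
Initial wavelength: λ = hc/E = 14.1858 pm
Compton shift: Δλ = λ_C(1 - cos(120°)) = 3.6395 pm
Final wavelength: λ' = 14.1858 + 3.6395 = 17.8253 pm
Final photon energy: E' = hc/λ' = 69.5552 keV

Electron kinetic energy:
K_e = E - E' = 87.4000 - 69.5552 = 17.8448 keV

(Intermediate values are shown rounded; full precision is carried through to the final answer.)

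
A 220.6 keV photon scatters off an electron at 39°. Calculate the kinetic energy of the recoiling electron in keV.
19.3606 keV

By energy conservation: K_e = E_initial - E_final

First find the scattered photon energy:
Initial wavelength: λ = hc/E = 5.6203 pm
Compton shift: Δλ = λ_C(1 - cos(39°)) = 0.5407 pm
Final wavelength: λ' = 5.6203 + 0.5407 = 6.1610 pm
Final photon energy: E' = hc/λ' = 201.2394 keV

Electron kinetic energy:
K_e = E - E' = 220.6000 - 201.2394 = 19.3606 keV

(Intermediate values are shown rounded; full precision is carried through to the final answer.)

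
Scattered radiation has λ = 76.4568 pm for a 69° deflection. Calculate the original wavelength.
74.9000 pm

From λ' = λ + Δλ, we have λ = λ' - Δλ

First calculate the Compton shift:
Δλ = λ_C(1 - cos θ)
Δλ = 2.4263 × (1 - cos(69°))
Δλ = 2.4263 × 0.6416
Δλ = 1.5568 pm

Initial wavelength:
λ = λ' - Δλ
λ = 76.4568 - 1.5568
λ = 74.9000 pm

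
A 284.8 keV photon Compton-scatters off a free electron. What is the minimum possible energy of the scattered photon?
134.6776 keV (at θ = 180°)

The scattered photon has minimum energy when its wavelength is maximum, i.e., when the Compton shift Δλ = λ_C(1 − cos θ) is maximum. This occurs at θ = 180° (backscattering), giving Δλ_max = 2λ_C = 4.8526 pm.

Initial wavelength: λ₀ = hc/E₀ = 4.3534 pm
Maximum final wavelength: λ'_max = λ₀ + 2λ_C = 4.3534 + 4.8526 = 9.2060 pm
Minimum final energy: E'_min = hc/λ'_max = 134.6776 keV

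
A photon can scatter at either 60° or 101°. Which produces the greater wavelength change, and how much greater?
101° produces the larger shift by a factor of 2.382

Calculate both shifts using Δλ = λ_C(1 - cos θ):

For θ₁ = 60°:
Δλ₁ = 2.4263 × (1 - cos(60°))
Δλ₁ = 2.4263 × 0.5000
Δλ₁ = 1.2132 pm

For θ₂ = 101°:
Δλ₂ = 2.4263 × (1 - cos(101°))
Δλ₂ = 2.4263 × 1.1908
Δλ₂ = 2.8893 pm

The 101° angle produces the larger shift.
Ratio: 2.8893/1.2132 = 2.382

(Intermediate values are shown rounded; full precision is carried through to the final answer.)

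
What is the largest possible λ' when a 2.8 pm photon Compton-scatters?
7.6526 pm (at θ = 180°)

The Compton shift is Δλ = λ_C(1 − cos θ).

Since cos θ ranges from −1 to 1, the factor (1 − cos θ) ranges from 0 to 2; the maximum shift occurs at θ = 180° (backscattering):
Δλ_max = 2λ_C = 2 × 2.4263 pm = 4.8526 pm

Maximum scattered wavelength:
λ'_max = λ₀ + Δλ_max = 2.8 + 4.8526 = 7.6526 pm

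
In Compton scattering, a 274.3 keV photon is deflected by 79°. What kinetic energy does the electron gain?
83.0658 keV

By energy conservation: K_e = E_initial - E_final

First find the scattered photon energy:
Initial wavelength: λ = hc/E = 4.5200 pm
Compton shift: Δλ = λ_C(1 - cos(79°)) = 1.9633 pm
Final wavelength: λ' = 4.5200 + 1.9633 = 6.4834 pm
Final photon energy: E' = hc/λ' = 191.2342 keV

Electron kinetic energy:
K_e = E - E' = 274.3000 - 191.2342 = 83.0658 keV

(Intermediate values are shown rounded; full precision is carried through to the final answer.)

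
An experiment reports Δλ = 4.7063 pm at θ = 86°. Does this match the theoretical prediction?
No, inconsistent

Calculate the expected shift for θ = 86°:

Δλ_expected = λ_C(1 - cos(86°))
Δλ_expected = 2.4263 × (1 - cos(86°))
Δλ_expected = 2.4263 × 0.9302
Δλ_expected = 2.2571 pm

Given shift: 4.7063 pm
Expected shift: 2.2571 pm
Difference: 2.4492 pm

The values do not match. The given shift corresponds to θ ≈ 160.0°, not 86°.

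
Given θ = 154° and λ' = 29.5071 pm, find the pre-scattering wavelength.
24.9000 pm

From λ' = λ + Δλ, we have λ = λ' - Δλ

First calculate the Compton shift:
Δλ = λ_C(1 - cos θ)
Δλ = 2.4263 × (1 - cos(154°))
Δλ = 2.4263 × 1.8988
Δλ = 4.6071 pm

Initial wavelength:
λ = λ' - Δλ
λ = 29.5071 - 4.6071
λ = 24.9000 pm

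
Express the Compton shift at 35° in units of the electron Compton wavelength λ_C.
0.1808 λ_C

The Compton shift formula is:
Δλ = λ_C(1 - cos θ)

Dividing both sides by λ_C:
Δλ/λ_C = 1 - cos θ

For θ = 35°:
Δλ/λ_C = 1 - cos(35°)
Δλ/λ_C = 1 - 0.8192
Δλ/λ_C = 0.1808

This means the shift is 0.1808 × λ_C = 0.4388 pm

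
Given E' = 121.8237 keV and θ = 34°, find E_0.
127.0000 keV

Convert final energy to wavelength (hc ≈ 1239.842 keV·pm):
λ' = hc/E' = 1239.842 / 121.8237 = 10.1773 pm

Calculate the Compton shift:
Δλ = λ_C(1 - cos(34°))
Δλ = 2.4263 × (1 - cos(34°))
Δλ = 0.4148 pm

Initial wavelength:
λ = λ' - Δλ = 10.1773 - 0.4148 = 9.7625 pm

Initial energy:
E = hc/λ = 1239.842 / 9.7625 = 127.0000 keV

(Intermediate values are shown rounded; full precision is carried through to the final answer.)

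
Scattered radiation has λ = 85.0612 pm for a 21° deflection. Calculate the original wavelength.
84.9000 pm

From λ' = λ + Δλ, we have λ = λ' - Δλ

First calculate the Compton shift:
Δλ = λ_C(1 - cos θ)
Δλ = 2.4263 × (1 - cos(21°))
Δλ = 2.4263 × 0.0664
Δλ = 0.1612 pm

Initial wavelength:
λ = λ' - Δλ
λ = 85.0612 - 0.1612
λ = 84.9000 pm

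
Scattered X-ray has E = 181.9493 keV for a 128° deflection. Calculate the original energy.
428.4002 keV

Convert final energy to wavelength (hc ≈ 1239.842 keV·pm):
λ' = hc/E' = 1239.842 / 181.9493 = 6.8142 pm

Calculate the Compton shift:
Δλ = λ_C(1 - cos(128°))
Δλ = 2.4263 × (1 - cos(128°))
Δλ = 3.9201 pm

Initial wavelength:
λ = λ' - Δλ = 6.8142 - 3.9201 = 2.8941 pm

Initial energy:
E = hc/λ = 1239.842 / 2.8941 = 428.4002 keV

(Intermediate values are shown rounded; full precision is carried through to the final answer.)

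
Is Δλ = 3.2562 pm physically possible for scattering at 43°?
No, inconsistent

Calculate the expected shift for θ = 43°:

Δλ_expected = λ_C(1 - cos(43°))
Δλ_expected = 2.4263 × (1 - cos(43°))
Δλ_expected = 2.4263 × 0.2686
Δλ_expected = 0.6518 pm

Given shift: 3.2562 pm
Expected shift: 0.6518 pm
Difference: 2.6043 pm

The values do not match. The given shift corresponds to θ ≈ 110.0°, not 43°.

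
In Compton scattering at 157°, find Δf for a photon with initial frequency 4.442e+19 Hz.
1.814e+19 Hz (decrease)

Convert frequency to wavelength (c = 299792458 m/s):
λ₀ = c/f₀ = 299792458/4.442e+19 = 6.7490423e-12 m = 6.7490 pm

Calculate Compton shift:
Δλ = λ_C(1 - cos(157°)) = 4.6597 pm

Final wavelength:
λ' = λ₀ + Δλ = 6.7490 + 4.6597 = 11.4088 pm

Final frequency:
f' = c/λ' = 299792458/1.1408783e-11 = 2.6277339e+19 Hz

Frequency shift (decrease):
Δf = f₀ - f' = 4.442e+19 - 2.6277339e+19 = 1.814e+19 Hz

(Intermediate values are shown rounded; full precision is carried through to the final answer.)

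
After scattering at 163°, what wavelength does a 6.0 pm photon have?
10.7466 pm

Using the Compton scattering formula:
λ' = λ + Δλ = λ + λ_C(1 - cos θ)

Given:
- Initial wavelength λ = 6.0 pm
- Scattering angle θ = 163°
- Compton wavelength λ_C ≈ 2.4263 pm

Calculate the shift:
Δλ = 2.4263 × (1 - cos(163°))
Δλ = 2.4263 × 1.9563
Δλ = 4.7466 pm

Final wavelength:
λ' = 6.0 + 4.7466 = 10.7466 pm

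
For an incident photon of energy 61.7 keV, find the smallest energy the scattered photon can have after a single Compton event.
49.6984 keV (at θ = 180°)

The scattered photon has minimum energy when its wavelength is maximum, i.e., when the Compton shift Δλ = λ_C(1 − cos θ) is maximum. This occurs at θ = 180° (backscattering), giving Δλ_max = 2λ_C = 4.8526 pm.

Initial wavelength: λ₀ = hc/E₀ = 20.0947 pm
Maximum final wavelength: λ'_max = λ₀ + 2λ_C = 20.0947 + 4.8526 = 24.9473 pm
Minimum final energy: E'_min = hc/λ'_max = 49.6984 keV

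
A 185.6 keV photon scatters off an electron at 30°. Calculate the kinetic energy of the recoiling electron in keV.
8.6124 keV

By energy conservation: K_e = E_initial - E_final

First find the scattered photon energy:
Initial wavelength: λ = hc/E = 6.6802 pm
Compton shift: Δλ = λ_C(1 - cos(30°)) = 0.3251 pm
Final wavelength: λ' = 6.6802 + 0.3251 = 7.0052 pm
Final photon energy: E' = hc/λ' = 176.9876 keV

Electron kinetic energy:
K_e = E - E' = 185.6000 - 176.9876 = 8.6124 keV

(Intermediate values are shown rounded; full precision is carried through to the final answer.)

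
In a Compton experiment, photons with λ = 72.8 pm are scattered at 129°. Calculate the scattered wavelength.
76.7532 pm

Using the Compton scattering formula:
λ' = λ + Δλ = λ + λ_C(1 - cos θ)

Given:
- Initial wavelength λ = 72.8 pm
- Scattering angle θ = 129°
- Compton wavelength λ_C ≈ 2.4263 pm

Calculate the shift:
Δλ = 2.4263 × (1 - cos(129°))
Δλ = 2.4263 × 1.6293
Δλ = 3.9532 pm

Final wavelength:
λ' = 72.8 + 3.9532 = 76.7532 pm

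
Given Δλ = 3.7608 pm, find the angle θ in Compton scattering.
123.37°

From the Compton formula Δλ = λ_C(1 - cos θ), we can solve for θ:

cos θ = 1 - Δλ/λ_C

Given:
- Δλ = 3.7608 pm
- λ_C = h/(m_e·c) ≈ 2.42631024 pm

cos θ = 1 - 3.7608/2.42631024
cos θ = 1 - 1.550008
cos θ = -0.550008

θ = arccos(-0.550008)
θ = 123.37°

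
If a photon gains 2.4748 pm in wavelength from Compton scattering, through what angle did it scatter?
91.15°

From the Compton formula Δλ = λ_C(1 - cos θ), we can solve for θ:

cos θ = 1 - Δλ/λ_C

Given:
- Δλ = 2.4748 pm
- λ_C = h/(m_e·c) ≈ 2.42631024 pm

cos θ = 1 - 2.4748/2.42631024
cos θ = 1 - 1.019985
cos θ = -0.019985

θ = arccos(-0.019985)
θ = 91.15°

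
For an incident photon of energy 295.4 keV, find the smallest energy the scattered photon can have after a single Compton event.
137.0024 keV (at θ = 180°)

The scattered photon has minimum energy when its wavelength is maximum, i.e., when the Compton shift Δλ = λ_C(1 − cos θ) is maximum. This occurs at θ = 180° (backscattering), giving Δλ_max = 2λ_C = 4.8526 pm.

Initial wavelength: λ₀ = hc/E₀ = 4.1972 pm
Maximum final wavelength: λ'_max = λ₀ + 2λ_C = 4.1972 + 4.8526 = 9.0498 pm
Minimum final energy: E'_min = hc/λ'_max = 137.0024 keV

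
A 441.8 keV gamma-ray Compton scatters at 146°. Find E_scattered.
171.1507 keV

First convert energy to wavelength:
λ = hc/E, with hc ≈ 1239.842 keV·pm (i.e. 1239.842 eV·nm)

For E = 441.8 keV = 441800 eV:
λ = 1239.842 keV·pm / 441.8 keV
λ = 2.8063 pm

Calculate the Compton shift:
Δλ = λ_C(1 - cos(146°)) = 2.4263 × 1.8290
Δλ = 4.4378 pm

Final wavelength:
λ' = 2.8063 + 4.4378 = 7.2442 pm

Final energy:
E' = hc/λ' = 1239.842 / 7.2442 = 171.1507 keV

(Intermediate values are shown rounded; full precision is carried through to the final answer.)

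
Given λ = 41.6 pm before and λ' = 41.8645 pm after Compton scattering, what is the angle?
27.00°

First find the wavelength shift:
Δλ = λ' - λ = 41.8645 - 41.6 = 0.2645 pm

Using Δλ = λ_C(1 - cos θ), with λ_C = h/(m_e·c) ≈ 2.42631024 pm:
cos θ = 1 - Δλ/λ_C
cos θ = 1 - 0.2645/2.42631024
cos θ = 0.890987

θ = arccos(0.890987)
θ = 27.00°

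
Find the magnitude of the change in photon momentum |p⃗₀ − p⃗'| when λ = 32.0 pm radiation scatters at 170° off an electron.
3.8558e-23 kg·m/s

Photon momentum magnitude is p = h/λ.

Initial momentum:
p₀ = h/λ = 6.6261e-34/3.2000e-11 = 2.0706e-23 kg·m/s

After scattering:
λ' = λ + Δλ = 32.0 + 4.8158 = 36.8158 pm
p' = h/λ' = 6.6261e-34/3.6816e-11 = 1.7998e-23 kg·m/s

Momentum is a vector; the scattered photon's direction makes angle θ = 170° with the incident direction. The magnitude of the vector change Δp⃗ = p⃗₀ − p⃗' is found from the law of cosines:
|Δp⃗|² = p₀² + p'² − 2p₀p'cos θ
|Δp⃗|² = (2.0706e-23)² + (1.7998e-23)² − 2·2.0706e-23·1.7998e-23·cos(170°)
|Δp⃗| = 3.8558e-23 kg·m/s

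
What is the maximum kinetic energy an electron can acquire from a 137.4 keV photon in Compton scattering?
48.0498 keV

Maximum energy transfer occurs at θ = 180° (backscattering).

Initial photon: E₀ = 137.4 keV → λ₀ = 9.0236 pm

Maximum Compton shift (at 180°):
Δλ_max = 2λ_C = 2 × 2.4263 = 4.8526 pm

Final wavelength:
λ' = 9.0236 + 4.8526 = 13.8762 pm

Minimum photon energy (maximum energy to electron):
E'_min = hc/λ' = 89.3502 keV

Maximum electron kinetic energy:
K_max = E₀ - E'_min = 137.4000 - 89.3502 = 48.0498 keV

(Intermediate values are shown rounded; full precision is carried through to the final answer.)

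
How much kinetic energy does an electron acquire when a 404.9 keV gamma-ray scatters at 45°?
76.2687 keV

By energy conservation: K_e = E_initial - E_final

First find the scattered photon energy:
Initial wavelength: λ = hc/E = 3.0621 pm
Compton shift: Δλ = λ_C(1 - cos(45°)) = 0.7106 pm
Final wavelength: λ' = 3.0621 + 0.7106 = 3.7727 pm
Final photon energy: E' = hc/λ' = 328.6313 keV

Electron kinetic energy:
K_e = E - E' = 404.9000 - 328.6313 = 76.2687 keV

(Intermediate values are shown rounded; full precision is carried through to the final answer.)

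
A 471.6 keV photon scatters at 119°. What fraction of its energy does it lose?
0.5781 (or 57.81%)

Calculate initial and final photon energies:

Initial: E₀ = 471.6 keV → λ₀ = 2.6290 pm
Compton shift: Δλ = 3.6026 pm
Final wavelength: λ' = 6.2316 pm
Final energy: E' = 198.9598 keV

Fractional energy loss:
(E₀ - E')/E₀ = (471.6000 - 198.9598)/471.6000
= 272.6402/471.6000
= 0.5781
= 57.81%

(Intermediate values are shown rounded; full precision is carried through to the final answer.)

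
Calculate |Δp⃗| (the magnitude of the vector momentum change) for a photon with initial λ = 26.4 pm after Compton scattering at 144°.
4.4352e-23 kg·m/s

Photon momentum magnitude is p = h/λ.

Initial momentum:
p₀ = h/λ = 6.6261e-34/2.6400e-11 = 2.5099e-23 kg·m/s

After scattering:
λ' = λ + Δλ = 26.4 + 4.3892 = 30.7892 pm
p' = h/λ' = 6.6261e-34/3.0789e-11 = 2.1521e-23 kg·m/s

Momentum is a vector; the scattered photon's direction makes angle θ = 144° with the incident direction. The magnitude of the vector change Δp⃗ = p⃗₀ − p⃗' is found from the law of cosines:
|Δp⃗|² = p₀² + p'² − 2p₀p'cos θ
|Δp⃗|² = (2.5099e-23)² + (2.1521e-23)² − 2·2.5099e-23·2.1521e-23·cos(144°)
|Δp⃗| = 4.4352e-23 kg·m/s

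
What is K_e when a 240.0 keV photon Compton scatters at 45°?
29.0226 keV

By energy conservation: K_e = E_initial - E_final

First find the scattered photon energy:
Initial wavelength: λ = hc/E = 5.1660 pm
Compton shift: Δλ = λ_C(1 - cos(45°)) = 0.7106 pm
Final wavelength: λ' = 5.1660 + 0.7106 = 5.8767 pm
Final photon energy: E' = hc/λ' = 210.9774 keV

Electron kinetic energy:
K_e = E - E' = 240.0000 - 210.9774 = 29.0226 keV

(Intermediate values are shown rounded; full precision is carried through to the final answer.)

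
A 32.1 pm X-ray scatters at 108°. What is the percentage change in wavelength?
9.8943%

Calculate the Compton shift:
Δλ = λ_C(1 - cos(108°))
Δλ = 2.4263 × (1 - cos(108°))
Δλ = 2.4263 × 1.3090
Δλ = 3.1761 pm

Percentage change:
(Δλ/λ₀) × 100 = (3.1761/32.1) × 100
= 9.8943%

(Intermediate values are shown rounded; full precision is carried through to the final answer.)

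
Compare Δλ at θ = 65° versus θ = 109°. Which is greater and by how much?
109° produces the larger shift by a factor of 2.296

Calculate both shifts using Δλ = λ_C(1 - cos θ):

For θ₁ = 65°:
Δλ₁ = 2.4263 × (1 - cos(65°))
Δλ₁ = 2.4263 × 0.5774
Δλ₁ = 1.4009 pm

For θ₂ = 109°:
Δλ₂ = 2.4263 × (1 - cos(109°))
Δλ₂ = 2.4263 × 1.3256
Δλ₂ = 3.2162 pm

The 109° angle produces the larger shift.
Ratio: 3.2162/1.4009 = 2.296

(Intermediate values are shown rounded; full precision is carried through to the final answer.)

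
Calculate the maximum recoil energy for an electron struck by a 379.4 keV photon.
226.7199 keV

Maximum energy transfer occurs at θ = 180° (backscattering).

Initial photon: E₀ = 379.4 keV → λ₀ = 3.2679 pm

Maximum Compton shift (at 180°):
Δλ_max = 2λ_C = 2 × 2.4263 = 4.8526 pm

Final wavelength:
λ' = 3.2679 + 4.8526 = 8.1205 pm

Minimum photon energy (maximum energy to electron):
E'_min = hc/λ' = 152.6801 keV

Maximum electron kinetic energy:
K_max = E₀ - E'_min = 379.4000 - 152.6801 = 226.7199 keV

(Intermediate values are shown rounded; full precision is carried through to the final answer.)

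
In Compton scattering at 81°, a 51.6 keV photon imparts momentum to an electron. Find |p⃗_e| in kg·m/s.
3.4453e-23 kg·m/s

The electron is initially at rest, so by conservation of momentum:
p⃗_e = p⃗₀ − p⃗'  (incident photon momentum minus scattered photon momentum)

Photon momentum magnitudes (p = h/λ = E/c):
λ₀ = hc/E₀ = 24.0279 pm → p₀ = h/λ₀ = 2.7577e-23 kg·m/s
Δλ = λ_C(1 − cos 81°) = 2.0468 pm
λ' = 26.0747 pm → p' = h/λ' = 2.5412e-23 kg·m/s

The scattered photon makes angle θ = 81° with the incident direction, so by the law of cosines:
|p⃗_e|² = p₀² + p'² − 2p₀p'cos θ
|p⃗_e|² = (2.7577e-23)² + (2.5412e-23)² − 2·2.7577e-23·2.5412e-23·cos(81°)
|p⃗_e| = 3.4453e-23 kg·m/s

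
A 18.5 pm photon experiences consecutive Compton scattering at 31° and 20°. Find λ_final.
18.9929 pm

Apply Compton shift twice:

First scattering at θ₁ = 31°:
Δλ₁ = λ_C(1 - cos(31°))
Δλ₁ = 2.4263 × 0.1428
Δλ₁ = 0.3466 pm

After first scattering:
λ₁ = 18.5 + 0.3466 = 18.8466 pm

Second scattering at θ₂ = 20°:
Δλ₂ = λ_C(1 - cos(20°))
Δλ₂ = 2.4263 × 0.0603
Δλ₂ = 0.1463 pm

Final wavelength:
λ₂ = 18.8466 + 0.1463 = 18.9929 pm

Total shift: Δλ_total = 0.3466 + 0.1463 = 0.4929 pm

(Intermediate values are shown rounded; full precision is carried through to the final answer.)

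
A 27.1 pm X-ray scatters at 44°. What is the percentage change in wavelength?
2.5128%

Calculate the Compton shift:
Δλ = λ_C(1 - cos(44°))
Δλ = 2.4263 × (1 - cos(44°))
Δλ = 2.4263 × 0.2807
Δλ = 0.6810 pm

Percentage change:
(Δλ/λ₀) × 100 = (0.6810/27.1) × 100
= 2.5128%

(Intermediate values are shown rounded; full precision is carried through to the final answer.)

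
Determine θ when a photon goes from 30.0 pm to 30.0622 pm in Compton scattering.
13.00°

First find the wavelength shift:
Δλ = λ' - λ = 30.0622 - 30.0 = 0.0622 pm

Using Δλ = λ_C(1 - cos θ), with λ_C = h/(m_e·c) ≈ 2.42631024 pm:
cos θ = 1 - Δλ/λ_C
cos θ = 1 - 0.0622/2.42631024
cos θ = 0.974364

θ = arccos(0.974364)
θ = 13.00°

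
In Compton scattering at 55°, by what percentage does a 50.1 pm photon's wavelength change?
2.0651%

Calculate the Compton shift:
Δλ = λ_C(1 - cos(55°))
Δλ = 2.4263 × (1 - cos(55°))
Δλ = 2.4263 × 0.4264
Δλ = 1.0346 pm

Percentage change:
(Δλ/λ₀) × 100 = (1.0346/50.1) × 100
= 2.0651%

(Intermediate values are shown rounded; full precision is carried through to the final answer.)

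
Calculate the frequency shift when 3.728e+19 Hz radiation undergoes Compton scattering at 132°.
1.249e+19 Hz (decrease)

Convert frequency to wavelength (c = 299792458 m/s):
λ₀ = c/f₀ = 299792458/3.728e+19 = 8.0416432e-12 m = 8.0416 pm

Calculate Compton shift:
Δλ = λ_C(1 - cos(132°)) = 4.0498 pm

Final wavelength:
λ' = λ₀ + Δλ = 8.0416 + 4.0498 = 12.0915 pm

Final frequency:
f' = c/λ' = 299792458/1.2091472e-11 = 2.4793711e+19 Hz

Frequency shift (decrease):
Δf = f₀ - f' = 3.728e+19 - 2.4793711e+19 = 1.249e+19 Hz

(Intermediate values are shown rounded; full precision is carried through to the final answer.)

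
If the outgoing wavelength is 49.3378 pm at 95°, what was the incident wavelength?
46.7000 pm

From λ' = λ + Δλ, we have λ = λ' - Δλ

First calculate the Compton shift:
Δλ = λ_C(1 - cos θ)
Δλ = 2.4263 × (1 - cos(95°))
Δλ = 2.4263 × 1.0872
Δλ = 2.6378 pm

Initial wavelength:
λ = λ' - Δλ
λ = 49.3378 - 2.6378
λ = 46.7000 pm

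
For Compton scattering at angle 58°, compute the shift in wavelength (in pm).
1.1406 pm

Using the Compton scattering formula:
Δλ = λ_C(1 - cos θ)

where λ_C = h/(m_e·c) ≈ 2.4263 pm is the Compton wavelength of an electron.

For θ = 58°:
cos(58°) = 0.5299
1 - cos(58°) = 0.4701

Δλ = 2.4263 × 0.4701
Δλ = 1.1406 pm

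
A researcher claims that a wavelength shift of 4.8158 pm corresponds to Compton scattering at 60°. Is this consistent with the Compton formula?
No, inconsistent

Calculate the expected shift for θ = 60°:

Δλ_expected = λ_C(1 - cos(60°))
Δλ_expected = 2.4263 × (1 - cos(60°))
Δλ_expected = 2.4263 × 0.5000
Δλ_expected = 1.2132 pm

Given shift: 4.8158 pm
Expected shift: 1.2132 pm
Difference: 3.6026 pm

The values do not match. The given shift corresponds to θ ≈ 170.0°, not 60°.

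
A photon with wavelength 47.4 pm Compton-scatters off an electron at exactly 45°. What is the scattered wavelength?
48.1106 pm

Using the Compton formula: λ' = λ + λ_C(1 − cos θ)

For θ = 45°, cos θ = √2/2 (exact) ≈ 0.7071, so:
1 − cos 45° = 1 − (√2/2) ≈ 0.2929

Δλ = λ_C × 0.2929 = 2.4263 × 0.2929 = 0.7106 pm

λ' = 47.4 + 0.7106 = 48.1106 pm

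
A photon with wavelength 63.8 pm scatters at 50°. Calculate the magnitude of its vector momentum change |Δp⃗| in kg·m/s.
8.7205e-24 kg·m/s

Photon momentum magnitude is p = h/λ.

Initial momentum:
p₀ = h/λ = 6.6261e-34/6.3800e-11 = 1.0386e-23 kg·m/s

After scattering:
λ' = λ + Δλ = 63.8 + 0.8667 = 64.6667 pm
p' = h/λ' = 6.6261e-34/6.4667e-11 = 1.0246e-23 kg·m/s

Momentum is a vector; the scattered photon's direction makes angle θ = 50° with the incident direction. The magnitude of the vector change Δp⃗ = p⃗₀ − p⃗' is found from the law of cosines:
|Δp⃗|² = p₀² + p'² − 2p₀p'cos θ
|Δp⃗|² = (1.0386e-23)² + (1.0246e-23)² − 2·1.0386e-23·1.0246e-23·cos(50°)
|Δp⃗| = 8.7205e-24 kg·m/s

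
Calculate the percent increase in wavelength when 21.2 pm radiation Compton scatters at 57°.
5.2115%

Calculate the Compton shift:
Δλ = λ_C(1 - cos(57°))
Δλ = 2.4263 × (1 - cos(57°))
Δλ = 2.4263 × 0.4554
Δλ = 1.1048 pm

Percentage change:
(Δλ/λ₀) × 100 = (1.1048/21.2) × 100
= 5.2115%

(Intermediate values are shown rounded; full precision is carried through to the final answer.)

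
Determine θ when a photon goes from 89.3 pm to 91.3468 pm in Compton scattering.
81.00°

First find the wavelength shift:
Δλ = λ' - λ = 91.3468 - 89.3 = 2.0468 pm

Using Δλ = λ_C(1 - cos θ), with λ_C = h/(m_e·c) ≈ 2.42631024 pm:
cos θ = 1 - Δλ/λ_C
cos θ = 1 - 2.0468/2.42631024
cos θ = 0.156415

θ = arccos(0.156415)
θ = 81.00°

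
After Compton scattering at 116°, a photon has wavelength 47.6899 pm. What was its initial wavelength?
44.2000 pm

From λ' = λ + Δλ, we have λ = λ' - Δλ

First calculate the Compton shift:
Δλ = λ_C(1 - cos θ)
Δλ = 2.4263 × (1 - cos(116°))
Δλ = 2.4263 × 1.4384
Δλ = 3.4899 pm

Initial wavelength:
λ = λ' - Δλ
λ = 47.6899 - 3.4899
λ = 44.2000 pm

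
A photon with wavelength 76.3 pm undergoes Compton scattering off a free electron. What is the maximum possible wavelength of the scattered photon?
81.1526 pm (at θ = 180°)

The Compton shift is Δλ = λ_C(1 − cos θ).

Since cos θ ranges from −1 to 1, the factor (1 − cos θ) ranges from 0 to 2; the maximum shift occurs at θ = 180° (backscattering):
Δλ_max = 2λ_C = 2 × 2.4263 pm = 4.8526 pm

Maximum scattered wavelength:
λ'_max = λ₀ + Δλ_max = 76.3 + 4.8526 = 81.1526 pm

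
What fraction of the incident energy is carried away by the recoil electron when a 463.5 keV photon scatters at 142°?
0.6186 (or 61.86%)

Calculate initial and final photon energies:

Initial: E₀ = 463.5 keV → λ₀ = 2.6750 pm
Compton shift: Δλ = 4.3383 pm
Final wavelength: λ' = 7.0132 pm
Final energy: E' = 176.7863 keV

Fractional energy loss:
(E₀ - E')/E₀ = (463.5000 - 176.7863)/463.5000
= 286.7137/463.5000
= 0.6186
= 61.86%

(Intermediate values are shown rounded; full precision is carried through to the final answer.)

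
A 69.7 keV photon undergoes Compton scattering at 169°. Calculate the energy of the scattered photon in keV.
54.8692 keV

First convert energy to wavelength:
λ = hc/E, with hc ≈ 1239.842 keV·pm (i.e. 1239.842 eV·nm)

For E = 69.7 keV = 69700 eV:
λ = 1239.842 keV·pm / 69.7 keV
λ = 17.7883 pm

Calculate the Compton shift:
Δλ = λ_C(1 - cos(169°)) = 2.4263 × 1.9816
Δλ = 4.8080 pm

Final wavelength:
λ' = 17.7883 + 4.8080 = 22.5963 pm

Final energy:
E' = hc/λ' = 1239.842 / 22.5963 = 54.8692 keV

(Intermediate values are shown rounded; full precision is carried through to the final answer.)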